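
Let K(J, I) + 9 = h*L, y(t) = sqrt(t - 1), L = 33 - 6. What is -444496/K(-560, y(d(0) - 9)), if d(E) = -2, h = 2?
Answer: -444496/45 ≈ -9877.7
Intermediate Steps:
L = 27
y(t) = sqrt(-1 + t)
K(J, I) = 45 (K(J, I) = -9 + 2*27 = -9 + 54 = 45)
-444496/K(-560, y(d(0) - 9)) = -444496/45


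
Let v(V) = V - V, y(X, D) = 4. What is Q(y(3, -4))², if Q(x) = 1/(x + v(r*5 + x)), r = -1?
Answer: 1/16 ≈ 0.062500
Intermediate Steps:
v(V) = 0
Q(x) = 1/x (Q(x) = 1/(x + 0) = 1/x)
Q(y(3, -4))² = (1/4)² = (¼)² = 1/16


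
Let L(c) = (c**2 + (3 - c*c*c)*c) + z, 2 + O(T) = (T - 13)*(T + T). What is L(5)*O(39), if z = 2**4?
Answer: -1152794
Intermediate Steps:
z = 16
O(T) = -2 + 2*T*(-13 + T) (O(T) = -2 + (T - 13)*(T + T) = -2 + (-13 + T)*(2*T) = -2 + 2*T*(-13 + T))
L(c) = 16 + c**2 + c*(3 - c**3) (L(c) = (c**2 + (3 - c*c*c)*c) + 16 = (c**2 + (3 - c**2*c)*c) + 16 = (c**2 + (3 - c**3)*c) + 16 = (c**2 + c*(3 - c**3)) + 16 = 16 + c**2 + c*(3 - c**3))
L(5)*O(39) = (16 + 5**2 - 1*5**4 + 3*5)*(-2 - 26*39 + 2*39**2) = (16 + 25 - 1*625 + 15)*(-2 - 1014 + 2*1521) = (16 + 25 - 625 + 15)*(-2 - 1014 + 3042) = -569*2026 = -1152794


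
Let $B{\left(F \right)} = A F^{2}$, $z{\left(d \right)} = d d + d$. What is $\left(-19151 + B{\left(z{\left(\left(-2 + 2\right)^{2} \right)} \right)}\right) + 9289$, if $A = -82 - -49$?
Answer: $-9862$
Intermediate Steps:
$A = -33$ ($A = -82 + 49 = -33$)
$z{\left(d \right)} = d + d^{2}$ ($z{\left(d \right)} = d^{2} + d = d + d^{2}$)
$B{\left(F \right)} = - 33 F^{2}$
$\left(-19151 + B{\left(z{\left(\left(-2 + 2\right)^{2} \right)} \right)}\right) + 9289 = \left(-19151 - 33 \left(\left(-2 + 2\right)^{2} \left(1 + \left(-2 + 2\right)^{2}\right)\right)^{2}\right) + 9289 = \left(-19151 - 33 \left(0^{2} \left(1 + 0^{2}\right)\right)^{2}\right) + 9289 = \left(-19151 - 33 \left(0 \left(1 + 0\right)\right)^{2}\right) + 9289 = \left(-19151 - 33 \left(0 \cdot 1\right)^{2}\right) + 9289 = \left(-19151 - 33 \cdot 0^{2}\right) + 9289 = \left(-19151 - 0\right) + 9289 = \left(-19151 + 0\right) + 9289 = -19151 + 9289 = -9862$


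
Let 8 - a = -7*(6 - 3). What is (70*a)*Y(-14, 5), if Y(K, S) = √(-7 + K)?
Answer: 2030*I*√21 ≈ 9302.6*I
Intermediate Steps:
a = 29 (a = 8 - (-7)*(6 - 3) = 8 - (-7)*3 = 8 - 1*(-21) = 8 + 21 = 29)
(70*a)*Y(-14, 5) = (70*29)*√(-7 - 14) = 2030*√(-21) = 2030*(I*√21) = 2030*I*√21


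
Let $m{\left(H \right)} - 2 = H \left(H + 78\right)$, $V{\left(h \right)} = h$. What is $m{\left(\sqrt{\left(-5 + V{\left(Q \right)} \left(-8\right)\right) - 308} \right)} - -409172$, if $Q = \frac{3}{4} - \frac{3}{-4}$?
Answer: $408849 + 390 i \sqrt{13} \approx 4.0885 \cdot 10^{5} + 1406.2 i$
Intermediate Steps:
$Q = \frac{3}{2}$ ($Q = 3 \cdot \frac{1}{4} - - \frac{3}{4} = \frac{3}{4} + \frac{3}{4} = \frac{3}{2} \approx 1.5$)
$m{\left(H \right)} = 2 + H \left(78 + H\right)$ ($m{\left(H \right)} = 2 + H \left(H + 78\right) = 2 + H \left(78 + H\right)$)
$m{\left(\sqrt{\left(-5 + V{\left(Q \right)} \left(-8\right)\right) - 308} \right)} - -409172 = \left(2 + \left(\sqrt{\left(-5 + \frac{3}{2} \left(-8\right)\right) - 308}\right)^{2} + 78 \sqrt{\left(-5 + \frac{3}{2} \left(-8\right)\right) - 308}\right) - -409172 = \left(2 + \left(\sqrt{\left(-5 - 12\right) - 308}\right)^{2} + 78 \sqrt{\left(-5 - 12\right) - 308}\right) + 409172 = \left(2 + \left(\sqrt{-17 - 308}\right)^{2} + 78 \sqrt{-17 - 308}\right) + 409172 = \left(2 + \left(\sqrt{-325}\right)^{2} + 78 \sqrt{-325}\right) + 409172 = \left(2 + \left(5 i \sqrt{13}\right)^{2} + 78 \cdot 5 i \sqrt{13}\right) + 409172 = \left(2 - 325 + 390 i \sqrt{13}\right) + 409172 = \left(-323 + 390 i \sqrt{13}\right) + 409172 = 408849 + 390 i \sqrt{13}$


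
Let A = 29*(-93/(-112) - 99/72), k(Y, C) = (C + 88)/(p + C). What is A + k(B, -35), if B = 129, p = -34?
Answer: -127997/7728 ≈ -16.563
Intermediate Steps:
k(Y, C) = (88 + C)/(-34 + C) (k(Y, C) = (C + 88)/(-34 + C) = (88 + C)/(-34 + C))
A = -1769/112 (A = 29*(-93*(-1/112) - 99*1/72) = 29*(93/112 - 11/8) = 29*(-61/112) = -1769/112 ≈ -15.795)
A + k(B, -35) = -1769/112 + (88 - 35)/(-34 - 35) = -1769/112 + 53/(-69) = -1769/112 - 1/69*53 = -1769/112 - 53/69 = -127997/7728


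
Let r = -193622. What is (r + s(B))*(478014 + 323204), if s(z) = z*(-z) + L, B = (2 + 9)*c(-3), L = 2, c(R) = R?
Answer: -156004355562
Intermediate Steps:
B = -33 (B = (2 + 9)*(-3) = 11*(-3) = -33)
s(z) = 2 - z² (s(z) = z*(-z) + 2 = -z² + 2 = 2 - z²)
(r + s(B))*(478014 + 323204) = (-193622 + (2 - 1*(-33)²))*(478014 + 323204) = (-193622 + (2 - 1*1089))*801218 = (-193622 + (2 - 1089))*801218 = (-193622 - 1087)*801218 = -194709*801218 = -156004355562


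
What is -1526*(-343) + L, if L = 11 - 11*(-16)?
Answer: 523605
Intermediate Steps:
L = 187 (L = 11 + 176 = 187)
-1526*(-343) + L = -1526*(-343) + 187 = 523418 + 187 = 523605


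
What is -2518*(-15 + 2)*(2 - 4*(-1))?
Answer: 196404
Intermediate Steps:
-2518*(-15 + 2)*(2 - 4*(-1)) = -(-32734)*(2 + 4) = -(-32734)*6 = -2518*(-78) = 196404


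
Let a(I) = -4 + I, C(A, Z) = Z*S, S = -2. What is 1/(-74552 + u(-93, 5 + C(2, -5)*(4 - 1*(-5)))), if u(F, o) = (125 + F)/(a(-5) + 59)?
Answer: -25/1863784 ≈ -1.3414e-5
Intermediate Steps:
C(A, Z) = -2*Z (C(A, Z) = Z*(-2) = -2*Z)
u(F, o) = 5/2 + F/50 (u(F, o) = (125 + F)/((-4 - 5) + 59) = (125 + F)/(-9 + 59) = (125 + F)/50 = (125 + F)*(1/50) = 5/2 + F/50)
1/(-74552 + u(-93, 5 + C(2, -5)*(4 - 1*(-5)))) = 1/(-74552 + (5/2 + (1/50)*(-93))) = 1/(-74552 + (5/2 - 93/50)) = 1/(-74552 + 16/25) = 1/(-1863784/25) = -25/1863784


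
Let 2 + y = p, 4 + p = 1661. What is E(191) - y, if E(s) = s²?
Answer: 34826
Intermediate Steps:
p = 1657 (p = -4 + 1661 = 1657)
y = 1655 (y = -2 + 1657 = 1655)
E(191) - y = 191² - 1*1655 = 36481 - 1655 = 34826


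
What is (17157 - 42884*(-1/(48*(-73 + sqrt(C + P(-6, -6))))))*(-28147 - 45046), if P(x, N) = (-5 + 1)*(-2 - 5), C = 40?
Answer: -79222133649563/63132 + 784702153*sqrt(17)/31566 ≈ -1.2548e+9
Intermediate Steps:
P(x, N) = 28 (P(x, N) = -4*(-7) = 28)
(17157 - 42884*(-1/(48*(-73 + sqrt(C + P(-6, -6))))))*(-28147 - 45046) = (17157 - 42884*(-1/(48*(-73 + sqrt(40 + 28)))))*(-28147 - 45046) = (17157 - 42884*(-1/(48*(-73 + sqrt(68)))))*(-73193) = (17157 - 42884*(-1/(48*(-73 + 2*sqrt(17)))))*(-73193) = (17157 - 42884/(3504 - 96*sqrt(17)))*(-73193) = -1255772301 + 3138808612/(3504 - 96*sqrt(17))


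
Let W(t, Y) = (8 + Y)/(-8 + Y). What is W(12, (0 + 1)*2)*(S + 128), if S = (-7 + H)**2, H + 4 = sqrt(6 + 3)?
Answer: -320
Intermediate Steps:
H = -1 (H = -4 + sqrt(6 + 3) = -4 + sqrt(9) = -4 + 3 = -1)
W(t, Y) = (8 + Y)/(-8 + Y)
S = 64 (S = (-7 - 1)**2 = (-8)**2 = 64)
W(12, (0 + 1)*2)*(S + 128) = ((8 + (0 + 1)*2)/(-8 + (0 + 1)*2))*(64 + 128) = ((8 + 1*2)/(-8 + 1*2))*192 = ((8 + 2)/(-8 + 2))*192 = (10/(-6))*192 = -1/6*10*192 = -5/3*192 = -320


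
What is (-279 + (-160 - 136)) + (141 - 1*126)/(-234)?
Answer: -44855/78 ≈ -575.06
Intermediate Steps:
(-279 + (-160 - 136)) + (141 - 1*126)/(-234) = (-279 - 296) + (141 - 126)*(-1/234) = -575 + 15*(-1/234) = -575 - 5/78 = -44855/78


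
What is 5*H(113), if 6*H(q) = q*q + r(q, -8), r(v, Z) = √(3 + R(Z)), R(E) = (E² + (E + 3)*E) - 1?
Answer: 63845/6 + 5*√106/6 ≈ 10649.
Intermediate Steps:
R(E) = -1 + E² + E*(3 + E) (R(E) = (E² + (3 + E)*E) - 1 = (E² + E*(3 + E)) - 1 = -1 + E² + E*(3 + E))
r(v, Z) = √(2 + 2*Z² + 3*Z) (r(v, Z) = √(3 + (-1 + 2*Z² + 3*Z)) = √(2 + 2*Z² + 3*Z))
H(q) = √106/6 + q²/6 (H(q) = (q*q + √(2 + 2*(-8)² + 3*(-8)))/6 = (q² + √(2 + 2*64 - 24))/6 = (q² + √(2 + 128 - 24))/6 = (q² + √106)/6 = (√106 + q²)/6 = √106/6 + q²/6)
5*H(113) = 5*(√106/6 + (⅙)*113²) = 5*(√106/6 + (⅙)*12769) = 5*(√106/6 + 12769/6) = 5*(12769/6 + √106/6) = 63845/6 + 5*√106/6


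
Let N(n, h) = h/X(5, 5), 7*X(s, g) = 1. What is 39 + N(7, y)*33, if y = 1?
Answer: 270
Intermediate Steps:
X(s, g) = ⅐ (X(s, g) = (⅐)*1 = ⅐)
N(n, h) = 7*h (N(n, h) = h/(⅐) = h*7 = 7*h)
39 + N(7, y)*33 = 39 + (7*1)*33 = 39 + 7*33 = 39 + 231 = 270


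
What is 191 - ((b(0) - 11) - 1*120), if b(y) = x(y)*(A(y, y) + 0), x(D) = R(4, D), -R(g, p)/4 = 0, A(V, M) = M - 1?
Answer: 322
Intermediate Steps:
A(V, M) = -1 + M
R(g, p) = 0 (R(g, p) = -4*0 = 0)
x(D) = 0
b(y) = 0 (b(y) = 0*((-1 + y) + 0) = 0*(-1 + y) = 0)
191 - ((b(0) - 11) - 1*120) = 191 - ((0 - 11) - 1*120) = 191 - (-11 - 120) = 191 - 1*(-131) = 191 + 131 = 322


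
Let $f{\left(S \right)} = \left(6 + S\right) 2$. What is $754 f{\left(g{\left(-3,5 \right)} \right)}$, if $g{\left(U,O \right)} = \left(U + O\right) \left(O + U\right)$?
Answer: $15080$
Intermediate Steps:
$g{\left(U,O \right)} = \left(O + U\right)^{2}$ ($g{\left(U,O \right)} = \left(O + U\right) \left(O + U\right) = \left(O + U\right)^{2}$)
$f{\left(S \right)} = 12 + 2 S$
$754 f{\left(g{\left(-3,5 \right)} \right)} = 754 \left(12 + 2 \left(5 - 3\right)^{2}\right) = 754 \left(12 + 2 \cdot 2^{2}\right) = 754 \left(12 + 2 \cdot 4\right) = 754 \left(12 + 8\right) = 754 \cdot 20 = 15080$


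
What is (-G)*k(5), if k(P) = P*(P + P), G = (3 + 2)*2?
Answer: -500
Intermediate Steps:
G = 10 (G = 5*2 = 10)
k(P) = 2*P**2 (k(P) = P*(2*P) = 2*P**2)
(-G)*k(5) = (-1*10)*(2*5**2) = -20*25 = -10*50 = -500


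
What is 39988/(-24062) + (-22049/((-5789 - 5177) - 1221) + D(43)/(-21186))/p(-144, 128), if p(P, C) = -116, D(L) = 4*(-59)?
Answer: -302242258256677/180167104692036 ≈ -1.6776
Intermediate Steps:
D(L) = -236
39988/(-24062) + (-22049/((-5789 - 5177) - 1221) + D(43)/(-21186))/p(-144, 128) = 39988/(-24062) + (-22049/((-5789 - 5177) - 1221) - 236/(-21186))/(-116) = 39988*(-1/24062) + (-22049/(-10966 - 1221) - 236*(-1/21186))*(-1/116) = -19994/12031 + (-22049/(-12187) + 118/10593)*(-1/116) = -19994/12031 + (-22049*(-1/12187) + 118/10593)*(-1/116) = -19994/12031 + (22049/12187 + 118/10593)*(-1/116) = -19994/12031 + (235003123/129096891)*(-1/116) = -19994/12031 - 235003123/14975239356 = -302242258256677/180167104692036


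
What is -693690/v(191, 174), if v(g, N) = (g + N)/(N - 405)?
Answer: 32048478/73 ≈ 4.3902e+5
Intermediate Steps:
v(g, N) = (N + g)/(-405 + N)
-693690/v(191, 174) = -693690*(-405 + 174)/(174 + 191) = -693690/(365/(-231)) = -693690/((-1/231*365)) = -693690/(-365/231) = -693690*(-231/365) = 32048478/73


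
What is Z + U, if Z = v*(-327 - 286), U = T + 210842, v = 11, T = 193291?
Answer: 397390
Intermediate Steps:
U = 404133 (U = 193291 + 210842 = 404133)
Z = -6743 (Z = 11*(-327 - 286) = 11*(-613) = -6743)
Z + U = -6743 + 404133 = 397390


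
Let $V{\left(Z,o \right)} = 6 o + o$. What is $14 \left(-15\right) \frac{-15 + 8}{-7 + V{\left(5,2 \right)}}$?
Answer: $210$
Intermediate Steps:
$V{\left(Z,o \right)} = 7 o$
$14 \left(-15\right) \frac{-15 + 8}{-7 + V{\left(5,2 \right)}} = 14 \left(-15\right) \frac{-15 + 8}{-7 + 7 \cdot 2} = - 210 \left(- \frac{7}{-7 + 14}\right) = - 210 \left(- \frac{7}{7}\right) = - 210 \left(\left(-7\right) \frac{1}{7}\right) = \left(-210\right) \left(-1\right) = 210$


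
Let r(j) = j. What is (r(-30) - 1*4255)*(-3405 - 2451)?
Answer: 25092960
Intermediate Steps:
(r(-30) - 1*4255)*(-3405 - 2451) = (-30 - 1*4255)*(-3405 - 2451) = (-30 - 4255)*(-5856) = -4285*(-5856) = 25092960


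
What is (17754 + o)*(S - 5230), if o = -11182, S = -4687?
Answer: -65174524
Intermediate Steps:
(17754 + o)*(S - 5230) = (17754 - 11182)*(-4687 - 5230) = 6572*(-9917) = -65174524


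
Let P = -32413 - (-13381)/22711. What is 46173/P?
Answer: -349545001/245372754 ≈ -1.4245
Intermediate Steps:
P = -736118262/22711 (P = -32413 - (-13381)/22711 = -32413 - 1*(-13381/22711) = -32413 + 13381/22711 = -736118262/22711 ≈ -32412.)
46173/P = 46173/(-736118262/22711) = 46173*(-22711/736118262) = -349545001/245372754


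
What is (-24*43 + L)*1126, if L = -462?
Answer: -1682244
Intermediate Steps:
(-24*43 + L)*1126 = (-24*43 - 462)*1126 = (-1032 - 462)*1126 = -1494*1126 = -1682244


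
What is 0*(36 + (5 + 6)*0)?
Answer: 0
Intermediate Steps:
0*(36 + (5 + 6)*0) = 0*(36 + 11*0) = 0*(36 + 0) = 0*36 = 0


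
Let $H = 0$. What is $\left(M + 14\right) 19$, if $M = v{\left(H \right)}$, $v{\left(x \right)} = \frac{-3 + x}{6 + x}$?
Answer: $\frac{513}{2} \approx 256.5$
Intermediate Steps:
$v{\left(x \right)} = \frac{-3 + x}{6 + x}$
$M = - \frac{1}{2}$ ($M = \frac{-3 + 0}{6 + 0} = \frac{1}{6} \left(-3\right) = - \frac{1}{2} \approx -0.5$)
$\left(M + 14\right) 19 = \left(- \frac{1}{2} + 14\right) 19 = \frac{27}{2} \cdot 19 = \frac{513}{2}$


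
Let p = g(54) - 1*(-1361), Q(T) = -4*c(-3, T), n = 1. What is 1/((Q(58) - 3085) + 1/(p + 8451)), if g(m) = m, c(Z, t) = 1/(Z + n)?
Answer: -9866/30416877 ≈ -0.00032436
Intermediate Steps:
c(Z, t) = 1/(1 + Z) (c(Z, t) = 1/(Z + 1) = 1/(1 + Z))
Q(T) = 2 (Q(T) = -4/(1 - 3) = -4/(-2) = -4*(-½) = 2)
p = 1415 (p = 54 - 1*(-1361) = 54 + 1361 = 1415)
1/((Q(58) - 3085) + 1/(p + 8451)) = 1/((2 - 3085) + 1/(1415 + 8451)) = 1/(-3083 + 1/9866) = 1/(-30416877/9866) = -9866/30416877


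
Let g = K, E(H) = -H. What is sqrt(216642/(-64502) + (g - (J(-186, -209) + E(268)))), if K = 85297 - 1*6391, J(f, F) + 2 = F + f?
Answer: 40*sqrt(51725282585)/32251 ≈ 282.08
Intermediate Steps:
J(f, F) = -2 + F + f (J(f, F) = -2 + (F + f) = -2 + F + f)
K = 78906 (K = 85297 - 6391 = 78906)
g = 78906
sqrt(216642/(-64502) + (g - (J(-186, -209) + E(268)))) = sqrt(216642/(-64502) + (78906 - ((-2 - 209 - 186) - 1*268))) = sqrt(216642*(-1/64502) + (78906 - (-397 - 268))) = sqrt(-108321/32251 + (78906 - 1*(-665))) = sqrt(-108321/32251 + (78906 + 665)) = sqrt(-108321/32251 + 79571) = sqrt(2566136000/32251) = 40*sqrt(51725282585)/32251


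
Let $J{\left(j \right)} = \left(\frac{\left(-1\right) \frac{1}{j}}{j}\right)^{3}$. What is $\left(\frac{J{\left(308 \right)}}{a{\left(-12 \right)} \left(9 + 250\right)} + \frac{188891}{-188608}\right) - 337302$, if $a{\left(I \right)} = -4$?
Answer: $- \frac{125593266522113097467276635}{372345534914960932864} \approx -3.373 \cdot 10^{5}$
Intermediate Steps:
$J{\left(j \right)} = - \frac{1}{j^{6}}$ ($J{\left(j \right)} = \left(- \frac{1}{j^{2}}\right)^{3} = - \frac{1}{j^{6}}$)
$\left(\frac{J{\left(308 \right)}}{a{\left(-12 \right)} \left(9 + 250\right)} + \frac{188891}{-188608}\right) - 337302 = \left(\frac{\left(-1\right) \frac{1}{853698068844544}}{\left(-4\right) \left(9 + 250\right)} + \frac{188891}{-188608}\right) - 337302 = \left(\frac{\left(-1\right) \frac{1}{853698068844544}}{\left(-4\right) 259} + 188891 \left(- \frac{1}{188608}\right)\right) - 337302 = \left(- \frac{1}{853698068844544 \left(-1036\right)} - \frac{188891}{188608}\right) - 337302 = \left(\left(- \frac{1}{853698068844544}\right) \left(- \frac{1}{1036}\right) - \frac{188891}{188608}\right) - 337302 = \left(\frac{1}{884431199322947584} - \frac{188891}{188608}\right) - 337302 = - \frac{372904226944890383707}{372345534914960932864} - 337302 = - \frac{125593266522113097467276635}{372345534914960932864}$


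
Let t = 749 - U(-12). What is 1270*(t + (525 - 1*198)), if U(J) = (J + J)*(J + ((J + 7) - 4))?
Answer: 726440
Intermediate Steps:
U(J) = 2*J*(3 + 2*J) (U(J) = (2*J)*(J + ((7 + J) - 4)) = (2*J)*(J + (3 + J)) = (2*J)*(3 + 2*J) = 2*J*(3 + 2*J))
t = 245 (t = 749 - 2*(-12)*(3 + 2*(-12)) = 749 - 2*(-12)*(3 - 24) = 749 - 2*(-12)*(-21) = 749 - 1*504 = 749 - 504 = 245)
1270*(t + (525 - 1*198)) = 1270*(245 + (525 - 1*198)) = 1270*(245 + (525 - 198)) = 1270*(245 + 327) = 1270*572 = 726440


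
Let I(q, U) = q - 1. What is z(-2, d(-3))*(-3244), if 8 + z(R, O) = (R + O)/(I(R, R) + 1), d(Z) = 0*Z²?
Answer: 22708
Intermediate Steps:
d(Z) = 0
I(q, U) = -1 + q
z(R, O) = -8 + (O + R)/R (z(R, O) = -8 + (R + O)/((-1 + R) + 1) = -8 + (O + R)/R)
z(-2, d(-3))*(-3244) = (-7 + 0/(-2))*(-3244) = (-7 + 0*(-½))*(-3244) = (-7 + 0)*(-3244) = -7*(-3244) = 22708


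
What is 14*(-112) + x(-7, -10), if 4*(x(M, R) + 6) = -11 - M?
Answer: -1575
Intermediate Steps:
x(M, R) = -35/4 - M/4 (x(M, R) = -6 + (-11 - M)/4 = -6 + (-11/4 - M/4) = -35/4 - M/4)
14*(-112) + x(-7, -10) = 14*(-112) + (-35/4 - ¼*(-7)) = -1568 + (-35/4 + 7/4) = -1568 - 7 = -1575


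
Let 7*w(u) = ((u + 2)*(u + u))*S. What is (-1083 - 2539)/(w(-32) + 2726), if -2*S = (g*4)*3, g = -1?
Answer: -12677/15301 ≈ -0.82851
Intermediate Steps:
S = 6 (S = -(-1*4)*3/2 = -(-2)*3 = -½*(-12) = 6)
w(u) = 12*u*(2 + u)/7 (w(u) = (((u + 2)*(u + u))*6)/7 = (((2 + u)*(2*u))*6)/7 = ((2*u*(2 + u))*6)/7 = (12*u*(2 + u))/7 = 12*u*(2 + u)/7)
(-1083 - 2539)/(w(-32) + 2726) = (-1083 - 2539)/((12/7)*(-32)*(2 - 32) + 2726) = -3622/((12/7)*(-32)*(-30) + 2726) = -3622/(11520/7 + 2726) = -3622/30602/7 = -3622*7/30602 = -12677/15301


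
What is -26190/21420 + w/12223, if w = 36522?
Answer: 302079/171122 ≈ 1.7653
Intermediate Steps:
-26190/21420 + w/12223 = -26190/21420 + 36522/12223 = -26190*1/21420 + 36522*(1/12223) = -291/238 + 36522/12223 = 302079/171122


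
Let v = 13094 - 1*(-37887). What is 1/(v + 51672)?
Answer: 1/102653 ≈ 9.7416e-6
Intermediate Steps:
v = 50981 (v = 13094 + 37887 = 50981)
1/(v + 51672) = 1/(50981 + 51672) = 1/102653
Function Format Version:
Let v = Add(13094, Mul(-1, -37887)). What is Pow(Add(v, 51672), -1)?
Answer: Rational(1, 102653) ≈ 9.7416e-6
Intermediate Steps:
v = 50981 (v = Add(13094, 37887) = 50981)
Pow(Add(v, 51672), -1) = Pow(Add(50981, 51672), -1) = Pow(102653, -1) = Rational(1, 102653)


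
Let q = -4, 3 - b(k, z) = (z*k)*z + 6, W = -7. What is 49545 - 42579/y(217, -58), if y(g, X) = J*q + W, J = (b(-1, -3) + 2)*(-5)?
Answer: 837534/17 ≈ 49267.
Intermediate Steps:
b(k, z) = -3 - k*z² (b(k, z) = 3 - ((z*k)*z + 6) = 3 - ((k*z)*z + 6) = 3 - (k*z² + 6) = 3 - (6 + k*z²) = 3 + (-6 - k*z²) = -3 - k*z²)
J = -40 (J = ((-3 - 1*(-1)*(-3)²) + 2)*(-5) = ((-3 - 1*(-1)*9) + 2)*(-5) = ((-3 + 9) + 2)*(-5) = (6 + 2)*(-5) = 8*(-5) = -40)
y(g, X) = 153 (y(g, X) = -40*(-4) - 7 = 160 - 7 = 153)
49545 - 42579/y(217, -58) = 49545 - 42579/153 = 49545 - 42579*1/153 = 49545 - 4731/17 = 837534/17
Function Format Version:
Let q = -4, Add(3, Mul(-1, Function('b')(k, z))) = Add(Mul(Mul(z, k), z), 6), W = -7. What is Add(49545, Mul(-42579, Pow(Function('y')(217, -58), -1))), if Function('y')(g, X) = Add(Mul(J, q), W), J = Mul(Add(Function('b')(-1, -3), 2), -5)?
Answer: Rational(837534, 17) ≈ 49267.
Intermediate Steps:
Function('b')(k, z) = Add(-3, Mul(-1, k, Pow(z, 2))) (Function('b')(k, z) = Add(3, Mul(-1, Add(Mul(Mul(z, k), z), 6))) = Add(3, Mul(-1, Add(Mul(Mul(k, z), z), 6))) = Add(3, Mul(-1, Add(Mul(k, Pow(z, 2)), 6))) = Add(3, Mul(-1, Add(6, Mul(k, Pow(z, 2))))) = Add(3, Add(-6, Mul(-1, k, Pow(z, 2)))) = Add(-3, Mul(-1, k, Pow(z, 2))))
J = -40 (J = Mul(Add(Add(-3, Mul(-1, -1, Pow(-3, 2))), 2), -5) = Mul(Add(Add(-3, Mul(-1, -1, 9)), 2), -5) = Mul(Add(Add(-3, 9), 2), -5) = Mul(Add(6, 2), -5) = Mul(8, -5) = -40)
Function('y')(g, X) = 153 (Function('y')(g, X) = Add(Mul(-40, -4), -7) = Add(160, -7) = 153)
Add(49545, Mul(-42579, Pow(Function('y')(217, -58), -1))) = Add(49545, Mul(-42579, Pow(153, -1))) = Add(49545, Mul(-42579, Rational(1, 153))) = Add(49545, Rational(-4731, 17)) = Rational(837534, 17)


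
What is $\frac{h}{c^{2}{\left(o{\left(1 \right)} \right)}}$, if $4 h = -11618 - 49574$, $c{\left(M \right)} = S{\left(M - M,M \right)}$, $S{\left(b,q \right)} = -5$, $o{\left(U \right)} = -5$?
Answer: $- \frac{15298}{25} \approx -611.92$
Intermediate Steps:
$c{\left(M \right)} = -5$
$h = -15298$ ($h = \frac{-11618 - 49574}{4} = \frac{1}{4} \left(-61192\right) = -15298$)
$\frac{h}{c^{2}{\left(o{\left(1 \right)} \right)}} = - \frac{15298}{\left(-5\right)^{2}} = - \frac{15298}{25}$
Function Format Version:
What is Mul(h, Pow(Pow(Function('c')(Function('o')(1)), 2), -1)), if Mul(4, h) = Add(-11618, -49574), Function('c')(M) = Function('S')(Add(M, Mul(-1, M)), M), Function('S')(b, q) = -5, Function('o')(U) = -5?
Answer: Rational(-15298, 25) ≈ -611.92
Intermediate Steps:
Function('c')(M) = -5
h = -15298 (h = Mul(Rational(1, 4), Add(-11618, -49574)) = Mul(Rational(1, 4), -61192) = -15298)
Mul(h, Pow(Pow(Function('c')(Function('o')(1)), 2), -1)) = Mul(-15298, Pow(Pow(-5, 2), -1)) = Mul(-15298, Pow(25, -1)) = Mul(-15298, Rational(1, 25)) = Rational(-15298, 25)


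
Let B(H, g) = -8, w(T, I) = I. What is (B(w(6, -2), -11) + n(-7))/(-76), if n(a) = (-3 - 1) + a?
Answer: 1/4 ≈ 0.25000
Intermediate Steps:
n(a) = -4 + a
(B(w(6, -2), -11) + n(-7))/(-76) = (-8 + (-4 - 7))/(-76) = (-8 - 11)*(-1/76) = -19*(-1/76) = 1/4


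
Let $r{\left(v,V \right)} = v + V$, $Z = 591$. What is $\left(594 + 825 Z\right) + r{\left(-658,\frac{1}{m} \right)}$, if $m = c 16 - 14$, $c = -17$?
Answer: $\frac{139428145}{286} \approx 4.8751 \cdot 10^{5}$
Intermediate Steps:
$m = -286$ ($m = \left(-17\right) 16 - 14 = -272 - 14 = -286$)
$r{\left(v,V \right)} = V + v$
$\left(594 + 825 Z\right) + r{\left(-658,\frac{1}{m} \right)} = \left(594 + 825 \cdot 591\right) - \left(658 - \frac{1}{-286}\right) = \left(594 + 487575\right) - \frac{188189}{286} = 488169 - \frac{188189}{286} = \frac{139428145}{286}$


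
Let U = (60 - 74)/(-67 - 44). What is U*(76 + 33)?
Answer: 1526/111 ≈ 13.748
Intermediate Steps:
U = 14/111 (U = -14/(-111) = -14*(-1/111) = 14/111 ≈ 0.12613)
U*(76 + 33) = 14*(76 + 33)/111 = (14/111)*109 = 1526/111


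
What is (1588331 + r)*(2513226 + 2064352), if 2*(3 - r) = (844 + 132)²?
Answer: 5090477304588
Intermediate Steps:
r = -476285 (r = 3 - (844 + 132)²/2 = 3 - ½*976² = 3 - ½*952576 = 3 - 476288 = -476285)
(1588331 + r)*(2513226 + 2064352) = (1588331 - 476285)*(2513226 + 2064352) = 1112046*4577578 = 5090477304588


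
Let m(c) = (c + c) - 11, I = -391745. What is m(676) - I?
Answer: 393086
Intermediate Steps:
m(c) = -11 + 2*c (m(c) = 2*c - 11 = -11 + 2*c)
m(676) - I = (-11 + 2*676) - 1*(-391745) = (-11 + 1352) + 391745 = 1341 + 391745 = 393086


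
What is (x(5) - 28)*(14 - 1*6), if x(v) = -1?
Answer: -232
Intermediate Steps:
(x(5) - 28)*(14 - 1*6) = (-1 - 28)*(14 - 1*6) = -29*(14 - 6) = -29*8 = -232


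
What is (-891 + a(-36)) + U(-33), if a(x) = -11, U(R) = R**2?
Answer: 187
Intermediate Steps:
(-891 + a(-36)) + U(-33) = (-891 - 11) + (-33)**2 = -902 + 1089 = 187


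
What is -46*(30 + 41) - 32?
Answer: -3298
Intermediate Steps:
-46*(30 + 41) - 32 = -46*71 - 32 = -3266 - 32 = -3298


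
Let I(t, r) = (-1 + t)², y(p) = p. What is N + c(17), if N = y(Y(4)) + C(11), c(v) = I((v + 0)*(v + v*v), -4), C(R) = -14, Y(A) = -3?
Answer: 27050384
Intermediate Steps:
c(v) = (-1 + v*(v + v²))² (c(v) = (-1 + (v + 0)*(v + v*v))² = (-1 + v*(v + v²))²)
N = -17 (N = -3 - 14 = -17)
N + c(17) = -17 + (-1 + 17²*(1 + 17))² = -17 + (-1 + 289*18)² = -17 + (-1 + 5202)² = -17 + 5201² = -17 + 27050401 = 27050384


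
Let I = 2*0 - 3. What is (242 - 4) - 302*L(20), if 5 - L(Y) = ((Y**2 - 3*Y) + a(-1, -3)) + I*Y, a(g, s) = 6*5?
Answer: 92348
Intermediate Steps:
a(g, s) = 30
I = -3 (I = 0 - 3 = -3)
L(Y) = -25 - Y**2 + 6*Y (L(Y) = 5 - (((Y**2 - 3*Y) + 30) - 3*Y) = 5 - ((30 + Y**2 - 3*Y) - 3*Y) = 5 - (30 + Y**2 - 6*Y) = 5 + (-30 - Y**2 + 6*Y) = -25 - Y**2 + 6*Y)
(242 - 4) - 302*L(20) = (242 - 4) - 302*(-25 - 1*20**2 + 6*20) = 238 - 302*(-25 - 1*400 + 120) = 238 - 302*(-25 - 400 + 120) = 238 - 302*(-305) = 238 + 92110 = 92348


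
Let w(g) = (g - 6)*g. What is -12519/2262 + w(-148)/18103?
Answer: -4489127/1049974 ≈ -4.2755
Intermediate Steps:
w(g) = g*(-6 + g) (w(g) = (-6 + g)*g = g*(-6 + g))
-12519/2262 + w(-148)/18103 = -12519/2262 - 148*(-6 - 148)/18103 = -12519*1/2262 - 148*(-154)*(1/18103) = -321/58 + 22792*(1/18103) = -321/58 + 22792/18103 = -4489127/1049974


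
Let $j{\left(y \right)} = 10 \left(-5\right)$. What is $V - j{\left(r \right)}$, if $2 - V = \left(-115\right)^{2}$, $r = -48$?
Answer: $-13173$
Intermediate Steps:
$V = -13223$ ($V = 2 - \left(-115\right)^{2} = 2 - 13225 = -13223$)
$j{\left(y \right)} = -50$
$V - j{\left(r \right)} = -13223 - -50 = -13223 + 50 = -13173$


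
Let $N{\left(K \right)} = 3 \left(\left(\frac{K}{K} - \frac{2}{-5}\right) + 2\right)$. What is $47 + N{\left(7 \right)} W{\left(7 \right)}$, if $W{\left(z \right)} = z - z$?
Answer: $47$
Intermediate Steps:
$W{\left(z \right)} = 0$
$N{\left(K \right)} = \frac{51}{5}$ ($N{\left(K \right)} = 3 \left(\left(1 - - \frac{2}{5}\right) + 2\right) = 3 \left(\left(1 + \frac{2}{5}\right) + 2\right) = 3 \left(\frac{7}{5} + 2\right) = 3 \cdot \frac{17}{5} = \frac{51}{5}$)
$47 + N{\left(7 \right)} W{\left(7 \right)} = 47 + \frac{51}{5} \cdot 0 = 47 + 0 = 47$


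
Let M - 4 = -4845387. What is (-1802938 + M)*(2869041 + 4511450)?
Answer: -49067873305611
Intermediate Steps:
M = -4845383 (M = 4 - 4845387 = -4845383)
(-1802938 + M)*(2869041 + 4511450) = (-1802938 - 4845383)*(2869041 + 4511450) = -6648321*7380491 = -49067873305611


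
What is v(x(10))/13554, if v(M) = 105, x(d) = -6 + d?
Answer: 35/4518 ≈ 0.0077468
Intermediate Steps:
v(x(10))/13554 = 105/13554 = 105*(1/13554) = 35/4518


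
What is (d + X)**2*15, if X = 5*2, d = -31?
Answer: 6615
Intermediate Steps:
X = 10
(d + X)**2*15 = (-31 + 10)**2*15 = (-21)**2*15 = 441*15 = 6615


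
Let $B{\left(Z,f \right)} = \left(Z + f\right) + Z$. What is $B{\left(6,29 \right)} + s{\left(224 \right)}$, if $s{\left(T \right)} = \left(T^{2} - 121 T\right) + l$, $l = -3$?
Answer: $23110$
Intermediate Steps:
$B{\left(Z,f \right)} = f + 2 Z$
$s{\left(T \right)} = -3 + T^{2} - 121 T$ ($s{\left(T \right)} = \left(T^{2} - 121 T\right) - 3 = -3 + T^{2} - 121 T$)
$B{\left(6,29 \right)} + s{\left(224 \right)} = \left(29 + 2 \cdot 6\right) - \left(27107 - 50176\right) = \left(29 + 12\right) - -23069 = 41 + 23069 = 23110$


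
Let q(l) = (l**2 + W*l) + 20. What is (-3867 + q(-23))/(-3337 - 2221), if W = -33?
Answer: 2559/5558 ≈ 0.46042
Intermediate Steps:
q(l) = 20 + l**2 - 33*l (q(l) = (l**2 - 33*l) + 20 = 20 + l**2 - 33*l)
(-3867 + q(-23))/(-3337 - 2221) = (-3867 + (20 + (-23)**2 - 33*(-23)))/(-3337 - 2221) = (-3867 + (20 + 529 + 759))/(-5558) = (-3867 + 1308)*(-1/5558) = -2559*(-1/5558) = 2559/5558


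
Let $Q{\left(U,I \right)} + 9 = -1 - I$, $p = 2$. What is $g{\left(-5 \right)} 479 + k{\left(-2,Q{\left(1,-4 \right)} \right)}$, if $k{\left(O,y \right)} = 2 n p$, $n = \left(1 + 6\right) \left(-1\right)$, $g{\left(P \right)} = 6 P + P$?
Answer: $-16793$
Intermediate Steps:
$Q{\left(U,I \right)} = -10 - I$ ($Q{\left(U,I \right)} = -9 - \left(1 + I\right) = -10 - I$)
$g{\left(P \right)} = 7 P$
$n = -7$ ($n = 7 \left(-1\right) = -7$)
$k{\left(O,y \right)} = -28$ ($k{\left(O,y \right)} = 2 \left(-7\right) 2 = \left(-14\right) 2 = -28$)
$g{\left(-5 \right)} 479 + k{\left(-2,Q{\left(1,-4 \right)} \right)} = 7 \left(-5\right) 479 - 28 = \left(-35\right) 479 - 28 = -16765 - 28 = -16793$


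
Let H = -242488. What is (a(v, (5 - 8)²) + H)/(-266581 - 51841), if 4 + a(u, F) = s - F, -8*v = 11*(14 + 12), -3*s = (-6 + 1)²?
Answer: 363764/477633 ≈ 0.76160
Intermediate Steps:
s = -25/3 (s = -(-6 + 1)²/3 = -⅓*(-5)² = -⅓*25 = -25/3 ≈ -8.3333)
v = -143/4 (v = -11*(14 + 12)/8 = -11*26/8 = -⅛*286 = -143/4 ≈ -35.750)
a(u, F) = -37/3 - F (a(u, F) = -4 + (-25/3 - F) = -37/3 - F)
(a(v, (5 - 8)²) + H)/(-266581 - 51841) = ((-37/3 - (5 - 8)²) - 242488)/(-266581 - 51841) = ((-37/3 - 1*(-3)²) - 242488)/(-318422) = ((-37/3 - 1*9) - 242488)*(-1/318422) = ((-37/3 - 9) - 242488)*(-1/318422) = (-64/3 - 242488)*(-1/318422) = -727528/3*(-1/318422) = 363764/477633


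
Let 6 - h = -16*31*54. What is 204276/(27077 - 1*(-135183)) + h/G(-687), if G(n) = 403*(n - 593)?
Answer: 2525669661/2092504960 ≈ 1.2070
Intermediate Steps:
G(n) = -238979 + 403*n (G(n) = 403*(-593 + n) = -238979 + 403*n)
h = 26790 (h = 6 - (-16*31)*54 = 6 - (-496)*54 = 6 - 1*(-26784) = 6 + 26784 = 26790)
204276/(27077 - 1*(-135183)) + h/G(-687) = 204276/(27077 - 1*(-135183)) + 26790/(-238979 + 403*(-687)) = 204276/(27077 + 135183) + 26790/(-238979 - 276861) = 204276/162260 + 26790/(-515840) = 204276*(1/162260) + 26790*(-1/515840) = 51069/40565 - 2679/51584 = 2525669661/2092504960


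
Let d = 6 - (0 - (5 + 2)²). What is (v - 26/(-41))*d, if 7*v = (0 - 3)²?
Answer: 30305/287 ≈ 105.59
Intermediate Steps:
d = 55 (d = 6 - (0 - 1*7²) = 6 - (0 - 1*49) = 6 - (0 - 49) = 6 - 1*(-49) = 6 + 49 = 55)
v = 9/7 (v = (0 - 3)²/7 = (⅐)*(-3)² = (⅐)*9 = 9/7 ≈ 1.2857)
(v - 26/(-41))*d = (9/7 - 26/(-41))*55 = (9/7 - 26*(-1/41))*55 = (9/7 + 26/41)*55 = (551/287)*55 = 30305/287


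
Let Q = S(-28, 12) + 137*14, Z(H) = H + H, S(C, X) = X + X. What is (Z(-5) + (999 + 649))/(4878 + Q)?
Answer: 819/3410 ≈ 0.24018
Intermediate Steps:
S(C, X) = 2*X
Z(H) = 2*H
Q = 1942 (Q = 2*12 + 137*14 = 24 + 1918 = 1942)
(Z(-5) + (999 + 649))/(4878 + Q) = (2*(-5) + (999 + 649))/(4878 + 1942) = (-10 + 1648)/6820 = 1638*(1/6820) = 819/3410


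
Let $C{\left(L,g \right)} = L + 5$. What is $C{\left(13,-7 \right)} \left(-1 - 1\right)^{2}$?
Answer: $72$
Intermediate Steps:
$C{\left(L,g \right)} = 5 + L$
$C{\left(13,-7 \right)} \left(-1 - 1\right)^{2} = \left(5 + 13\right) \left(-1 - 1\right)^{2} = 18 \left(-2\right)^{2} = 18 \cdot 4 = 72$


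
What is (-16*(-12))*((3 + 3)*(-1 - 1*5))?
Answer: -6912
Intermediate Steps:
(-16*(-12))*((3 + 3)*(-1 - 1*5)) = 192*(6*(-1 - 5)) = 192*(6*(-6)) = 192*(-36) = -6912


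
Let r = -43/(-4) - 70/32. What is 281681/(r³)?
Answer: 1153765376/2571353 ≈ 448.70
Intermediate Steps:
r = 137/16 (r = -43*(-¼) - 70*1/32 = 43/4 - 35/16 = 137/16 ≈ 8.5625)
281681/(r³) = 281681/((137/16)³) = 281681/(2571353/4096) = 281681*(4096/2571353) = 1153765376/2571353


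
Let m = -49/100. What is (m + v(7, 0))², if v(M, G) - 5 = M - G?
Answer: 1324801/10000 ≈ 132.48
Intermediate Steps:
v(M, G) = 5 + M - G (v(M, G) = 5 + (M - G) = 5 + M - G)
m = -49/100 (m = -49*1/100 = -49/100 ≈ -0.49000)
(m + v(7, 0))² = (-49/100 + (5 + 7 - 1*0))² = (-49/100 + (5 + 7 + 0))² = (-49/100 + 12)² = (1151/100)² = 1324801/10000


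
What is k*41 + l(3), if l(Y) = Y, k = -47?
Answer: -1924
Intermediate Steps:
k*41 + l(3) = -47*41 + 3 = -1927 + 3 = -1924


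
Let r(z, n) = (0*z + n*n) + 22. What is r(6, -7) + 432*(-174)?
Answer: -75097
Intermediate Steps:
r(z, n) = 22 + n² (r(z, n) = (0 + n²) + 22 = n² + 22 = 22 + n²)
r(6, -7) + 432*(-174) = (22 + (-7)²) + 432*(-174) = (22 + 49) - 75168 = 71 - 75168 = -75097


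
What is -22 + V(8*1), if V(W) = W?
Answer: -14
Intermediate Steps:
-22 + V(8*1) = -22 + 8*1 = -22 + 8 = -14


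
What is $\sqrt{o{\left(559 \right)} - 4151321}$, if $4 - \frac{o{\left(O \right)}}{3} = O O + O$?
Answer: $i \sqrt{5090429} \approx 2256.2 i$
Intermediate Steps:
$o{\left(O \right)} = 12 - 3 O - 3 O^{2}$ ($o{\left(O \right)} = 12 - 3 \left(O O + O\right) = 12 - 3 \left(O^{2} + O\right) = 12 - 3 \left(O + O^{2}\right) = 12 - \left(3 O + 3 O^{2}\right) = 12 - 3 O - 3 O^{2}$)
$\sqrt{o{\left(559 \right)} - 4151321} = \sqrt{\left(12 - 1677 - 3 \cdot 559^{2}\right) - 4151321} = \sqrt{\left(12 - 1677 - 937443\right) - 4151321} = \sqrt{-939108 - 4151321} = \sqrt{-5090429} = i \sqrt{5090429}$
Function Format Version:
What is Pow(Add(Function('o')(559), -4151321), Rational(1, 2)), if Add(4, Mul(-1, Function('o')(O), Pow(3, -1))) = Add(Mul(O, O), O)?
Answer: Mul(I, Pow(5090429, Rational(1, 2))) ≈ Mul(2256.2, I)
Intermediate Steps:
Function('o')(O) = Add(12, Mul(-3, O), Mul(-3, Pow(O, 2))) (Function('o')(O) = Add(12, Mul(-3, Add(Mul(O, O), O))) = Add(12, Mul(-3, Add(Pow(O, 2), O))) = Add(12, Mul(-3, Add(O, Pow(O, 2)))) = Add(12, Add(Mul(-3, O), Mul(-3, Pow(O, 2)))) = Add(12, Mul(-3, O), Mul(-3, Pow(O, 2))))
Pow(Add(Function('o')(559), -4151321), Rational(1, 2)) = Pow(Add(Add(12, Mul(-3, 559), Mul(-3, Pow(559, 2))), -4151321), Rational(1, 2)) = Pow(Add(Add(12, -1677, Mul(-3, 312481)), -4151321), Rational(1, 2)) = Pow(Add(Add(12, -1677, -937443), -4151321), Rational(1, 2)) = Pow(Add(-939108, -4151321), Rational(1, 2)) = Pow(-5090429, Rational(1, 2)) = Mul(I, Pow(5090429, Rational(1, 2)))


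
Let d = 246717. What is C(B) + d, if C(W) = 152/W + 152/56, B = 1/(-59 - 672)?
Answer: 949254/7 ≈ 1.3561e+5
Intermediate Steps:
B = -1/731 (B = 1/(-731) = -1/731 ≈ -0.0013680)
C(W) = 19/7 + 152/W (C(W) = 152/W + 152*(1/56) = 152/W + 19/7 = 19/7 + 152/W)
C(B) + d = (19/7 + 152/(-1/731)) + 246717 = (19/7 + 152*(-731)) + 246717 = (19/7 - 111112) + 246717 = -777765/7 + 246717 = 949254/7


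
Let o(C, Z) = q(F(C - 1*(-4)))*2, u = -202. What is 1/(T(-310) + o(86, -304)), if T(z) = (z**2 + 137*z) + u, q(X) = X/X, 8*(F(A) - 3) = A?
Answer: 1/53430 ≈ 1.8716e-5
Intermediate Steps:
F(A) = 3 + A/8
q(X) = 1
o(C, Z) = 2 (o(C, Z) = 1*2 = 2)
T(z) = -202 + z**2 + 137*z (T(z) = (z**2 + 137*z) - 202 = -202 + z**2 + 137*z)
1/(T(-310) + o(86, -304)) = 1/((-202 + (-310)**2 + 137*(-310)) + 2) = 1/((-202 + 96100 - 42470) + 2) = 1/(53428 + 2) = 1/53430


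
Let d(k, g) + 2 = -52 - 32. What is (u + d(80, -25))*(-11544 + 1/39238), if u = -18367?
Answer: 8358534930363/39238 ≈ 2.1302e+8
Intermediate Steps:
d(k, g) = -86 (d(k, g) = -2 + (-52 - 32) = -2 - 84 = -86)
(u + d(80, -25))*(-11544 + 1/39238) = (-18367 - 86)*(-11544 + 1/39238) = -18453*(-11544 + 1/39238) = -18453*(-452963471/39238) = 8358534930363/39238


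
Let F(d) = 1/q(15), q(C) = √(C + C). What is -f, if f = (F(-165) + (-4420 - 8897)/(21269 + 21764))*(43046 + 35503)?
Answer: 45479871/1871 - 26183*√30/10 ≈ 9966.8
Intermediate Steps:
q(C) = √2*√C (q(C) = √(2*C) = √2*√C)
F(d) = √30/30 (F(d) = 1/(√2*√15) = 1/(√30) = √30/30)
f = -45479871/1871 + 26183*√30/10 (f = (√30/30 + (-4420 - 8897)/(21269 + 21764))*(43046 + 35503) = (√30/30 - 13317/43033)*78549 = (√30/30 - 13317*1/43033)*78549 = (√30/30 - 579/1871)*78549 = (-579/1871 + √30/30)*78549 = -45479871/1871 + 26183*√30/10 ≈ -9966.8)
-f = -(-45479871/1871 + 26183*√30/10) = 45479871/1871 - 26183*√30/10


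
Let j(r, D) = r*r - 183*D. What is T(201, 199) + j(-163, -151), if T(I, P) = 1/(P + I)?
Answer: 21680801/400 ≈ 54202.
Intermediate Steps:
T(I, P) = 1/(I + P)
j(r, D) = r² - 183*D
T(201, 199) + j(-163, -151) = 1/(201 + 199) + ((-163)² - 183*(-151)) = 1/400 + (26569 + 27633) = 1/400 + 54202 = 21680801/400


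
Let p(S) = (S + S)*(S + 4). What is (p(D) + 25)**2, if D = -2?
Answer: 289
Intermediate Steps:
p(S) = 2*S*(4 + S) (p(S) = (2*S)*(4 + S) = 2*S*(4 + S))
(p(D) + 25)**2 = (2*(-2)*(4 - 2) + 25)**2 = (2*(-2)*2 + 25)**2 = (-8 + 25)**2 = 17**2 = 289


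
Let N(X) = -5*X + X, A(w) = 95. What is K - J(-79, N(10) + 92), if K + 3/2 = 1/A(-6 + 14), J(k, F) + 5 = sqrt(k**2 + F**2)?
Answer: 667/190 - sqrt(8945) ≈ -91.068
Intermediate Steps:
N(X) = -4*X
J(k, F) = -5 + sqrt(F**2 + k**2) (J(k, F) = -5 + sqrt(k**2 + F**2) = -5 + sqrt(F**2 + k**2))
K = -283/190 (K = -3/2 + 1/95 = -283/190 ≈ -1.4895)
K - J(-79, N(10) + 92) = -283/190 - (-5 + sqrt((-4*10 + 92)**2 + (-79)**2)) = -283/190 - (-5 + sqrt((-40 + 92)**2 + 6241)) = -283/190 - (-5 + sqrt(52**2 + 6241)) = -283/190 - (-5 + sqrt(2704 + 6241)) = -283/190 - (-5 + sqrt(8945)) = -283/190 + (5 - sqrt(8945)) = 667/190 - sqrt(8945)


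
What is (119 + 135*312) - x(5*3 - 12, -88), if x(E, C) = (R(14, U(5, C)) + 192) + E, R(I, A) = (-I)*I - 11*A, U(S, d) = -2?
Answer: 42218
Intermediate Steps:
R(I, A) = -I² - 11*A
x(E, C) = 18 + E (x(E, C) = ((-1*14² - 11*(-2)) + 192) + E = ((-1*196 + 22) + 192) + E = ((-196 + 22) + 192) + E = (-174 + 192) + E = 18 + E)
(119 + 135*312) - x(5*3 - 12, -88) = (119 + 135*312) - (18 + (5*3 - 12)) = (119 + 42120) - (18 + (15 - 12)) = 42239 - (18 + 3) = 42239 - 1*21 = 42239 - 21 = 42218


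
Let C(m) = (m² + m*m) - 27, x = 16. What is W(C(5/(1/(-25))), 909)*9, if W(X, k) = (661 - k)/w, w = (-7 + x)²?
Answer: -248/9 ≈ -27.556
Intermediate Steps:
C(m) = -27 + 2*m² (C(m) = (m² + m²) - 27 = 2*m² - 27 = -27 + 2*m²)
w = 81 (w = (-7 + 16)² = 9² = 81)
W(X, k) = 661/81 - k/81 (W(X, k) = (661 - k)/81 = (661 - k)*(1/81) = 661/81 - k/81)
W(C(5/(1/(-25))), 909)*9 = (661/81 - 1/81*909)*9 = (661/81 - 101/9)*9 = -248/81*9 = -248/9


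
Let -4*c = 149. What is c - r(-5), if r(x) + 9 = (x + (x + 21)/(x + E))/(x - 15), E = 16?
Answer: -3127/110 ≈ -28.427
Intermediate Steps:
c = -149/4 (c = -¼*149 = -149/4 ≈ -37.250)
r(x) = -9 + (x + (21 + x)/(16 + x))/(-15 + x) (r(x) = -9 + (x + (x + 21)/(x + 16))/(x - 15) = -9 + (x + (21 + x)/(16 + x))/(-15 + x))
c - r(-5) = -149/4 - (2181 - 8*(-5)² + 8*(-5))/(-240 - 5 + (-5)²) = -149/4 - (2181 - 8*25 - 40)/(-240 - 5 + 25) = -149/4 - (2181 - 200 - 40)/(-220) = -149/4 - (-1)*1941/220 = -149/4 - 1*(-1941/220) = -149/4 + 1941/220 = -3127/110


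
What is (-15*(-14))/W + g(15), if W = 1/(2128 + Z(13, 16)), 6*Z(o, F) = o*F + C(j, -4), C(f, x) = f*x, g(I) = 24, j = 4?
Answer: 453624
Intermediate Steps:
Z(o, F) = -8/3 + F*o/6 (Z(o, F) = (o*F + 4*(-4))/6 = (F*o - 16)/6 = (-16 + F*o)/6 = -8/3 + F*o/6)
W = 1/2160 (W = 1/(2128 + (-8/3 + (⅙)*16*13)) = 1/(2128 + (-8/3 + 104/3)) = 1/(2128 + 32) = 1/2160 ≈ 0.00046296)
(-15*(-14))/W + g(15) = (-15*(-14))/(1/2160) + 24 = 210*2160 + 24 = 453600 + 24 = 453624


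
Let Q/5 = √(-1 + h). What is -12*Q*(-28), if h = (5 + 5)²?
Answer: 5040*√11 ≈ 16716.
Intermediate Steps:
h = 100 (h = 10² = 100)
Q = 15*√11 (Q = 5*√(-1 + 100) = 5*√99 = 5*(3*√11) = 15*√11 ≈ 49.749)
-12*Q*(-28) = -12*15*√11*(-28) = -(-5040)*√11 = 5040*√11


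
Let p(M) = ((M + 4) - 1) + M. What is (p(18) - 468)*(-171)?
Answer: 73359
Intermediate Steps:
p(M) = 3 + 2*M (p(M) = ((4 + M) - 1) + M = (3 + M) + M = 3 + 2*M)
(p(18) - 468)*(-171) = ((3 + 2*18) - 468)*(-171) = ((3 + 36) - 468)*(-171) = (39 - 468)*(-171) = -429*(-171) = 73359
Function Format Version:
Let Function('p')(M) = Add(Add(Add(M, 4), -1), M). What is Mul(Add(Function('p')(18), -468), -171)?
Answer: 73359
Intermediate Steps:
Function('p')(M) = Add(3, Mul(2, M)) (Function('p')(M) = Add(Add(Add(4, M), -1), M) = Add(Add(3, M), M) = Add(3, Mul(2, M)))
Mul(Add(Function('p')(18), -468), -171) = Mul(Add(Add(3, Mul(2, 18)), -468), -171) = Mul(Add(Add(3, 36), -468), -171) = Mul(Add(39, -468), -171) = Mul(-429, -171) = 73359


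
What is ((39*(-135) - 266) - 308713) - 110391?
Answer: -424635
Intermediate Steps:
((39*(-135) - 266) - 308713) - 110391 = ((-5265 - 266) - 308713) - 110391 = (-5531 - 308713) - 110391 = -314244 - 110391 = -424635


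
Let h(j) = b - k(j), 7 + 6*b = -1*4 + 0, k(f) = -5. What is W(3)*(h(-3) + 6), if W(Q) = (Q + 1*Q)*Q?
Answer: 165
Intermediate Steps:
W(Q) = 2*Q² (W(Q) = (Q + Q)*Q = (2*Q)*Q = 2*Q²)
b = -11/6 (b = -7/6 + (-1*4 + 0)/6 = -7/6 + (-4 + 0)/6 = -7/6 + (⅙)*(-4) = -7/6 - ⅔ = -11/6 ≈ -1.8333)
h(j) = 19/6 (h(j) = -11/6 - 1*(-5) = -11/6 + 5 = 19/6)
W(3)*(h(-3) + 6) = (2*3²)*(19/6 + 6) = (2*9)*(55/6) = 18*(55/6) = 165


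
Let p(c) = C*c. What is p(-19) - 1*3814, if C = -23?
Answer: -3377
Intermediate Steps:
p(c) = -23*c
p(-19) - 1*3814 = -23*(-19) - 1*3814 = 437 - 3814 = -3377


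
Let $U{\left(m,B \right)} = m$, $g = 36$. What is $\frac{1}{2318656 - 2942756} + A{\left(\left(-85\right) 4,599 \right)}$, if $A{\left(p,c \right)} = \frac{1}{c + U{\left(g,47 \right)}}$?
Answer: $\frac{124693}{79260700} \approx 0.0015732$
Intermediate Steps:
$A{\left(p,c \right)} = \frac{1}{36 + c}$ ($A{\left(p,c \right)} = \frac{1}{c + 36} = \frac{1}{36 + c}$)
$\frac{1}{2318656 - 2942756} + A{\left(\left(-85\right) 4,599 \right)} = \frac{1}{2318656 - 2942756} + \frac{1}{36 + 599} = \frac{1}{-624100} + \frac{1}{635} = - \frac{1}{624100} + \frac{1}{635} = \frac{124693}{79260700}$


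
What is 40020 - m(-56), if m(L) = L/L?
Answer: 40019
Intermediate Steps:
m(L) = 1
40020 - m(-56) = 40020 - 1*1 = 40020 - 1 = 40019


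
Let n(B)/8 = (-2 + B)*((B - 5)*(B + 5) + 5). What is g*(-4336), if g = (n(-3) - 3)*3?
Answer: -5684496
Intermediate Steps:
n(B) = 8*(-2 + B)*(5 + (-5 + B)*(5 + B)) (n(B) = 8*((-2 + B)*((B - 5)*(B + 5) + 5)) = 8*((-2 + B)*((-5 + B)*(5 + B) + 5)) = 8*((-2 + B)*(5 + (-5 + B)*(5 + B))) = 8*(-2 + B)*(5 + (-5 + B)*(5 + B)))
g = 1311 (g = ((320 - 160*(-3) - 16*(-3)**2 + 8*(-3)**3) - 3)*3 = ((320 + 480 - 16*9 + 8*(-27)) - 3)*3 = ((320 + 480 - 144 - 216) - 3)*3 = (440 - 3)*3 = 437*3 = 1311)
g*(-4336) = 1311*(-4336) = -5684496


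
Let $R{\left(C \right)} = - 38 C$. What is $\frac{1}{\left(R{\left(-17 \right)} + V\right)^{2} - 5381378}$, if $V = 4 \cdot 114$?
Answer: $- \frac{1}{4166974} \approx -2.3998 \cdot 10^{-7}$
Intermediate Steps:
$V = 456$
$\frac{1}{\left(R{\left(-17 \right)} + V\right)^{2} - 5381378} = \frac{1}{\left(\left(-38\right) \left(-17\right) + 456\right)^{2} - 5381378} = \frac{1}{\left(646 + 456\right)^{2} - 5381378} = \frac{1}{1102^{2} - 5381378} = \frac{1}{1214404 - 5381378} = \frac{1}{-4166974} = - \frac{1}{4166974}$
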